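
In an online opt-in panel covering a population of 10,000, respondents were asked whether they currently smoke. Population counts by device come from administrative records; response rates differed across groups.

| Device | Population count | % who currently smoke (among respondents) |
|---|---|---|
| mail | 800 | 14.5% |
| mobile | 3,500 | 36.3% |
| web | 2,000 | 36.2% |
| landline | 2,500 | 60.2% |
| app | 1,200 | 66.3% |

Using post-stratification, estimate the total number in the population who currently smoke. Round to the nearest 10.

4,410

Each cell contributes its population count × the respondent rate:
  mail: 800 × 14.5% = 116
  mobile: 3,500 × 36.3% = 1270.5
  web: 2,000 × 36.2% = 724
  landline: 2,500 × 60.2% = 1505
  app: 1,200 × 66.3% = 795.6
Estimated total = 4411.1 → 4,410.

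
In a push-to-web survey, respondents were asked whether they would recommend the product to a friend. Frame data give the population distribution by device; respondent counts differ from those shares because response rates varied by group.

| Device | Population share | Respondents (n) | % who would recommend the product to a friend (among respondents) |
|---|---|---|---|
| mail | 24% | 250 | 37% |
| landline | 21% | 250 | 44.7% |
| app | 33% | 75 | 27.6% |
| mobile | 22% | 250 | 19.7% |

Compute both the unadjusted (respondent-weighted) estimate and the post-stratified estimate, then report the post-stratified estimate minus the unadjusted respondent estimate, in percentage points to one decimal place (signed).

Naive respondent-only estimate (weights = respondent counts):
  (250/825)×37 + (250/825)×44.7 + (75/825)×27.6 + (250/825)×19.7 = 33.2364%
Reweighting by population device shares:
  0.24×37 + 0.21×44.7 + 0.33×27.6 + 0.22×19.7 = 31.709%
Difference = 31.709 − 33.2364 = -1.5274 pp.

-1.5 percentage points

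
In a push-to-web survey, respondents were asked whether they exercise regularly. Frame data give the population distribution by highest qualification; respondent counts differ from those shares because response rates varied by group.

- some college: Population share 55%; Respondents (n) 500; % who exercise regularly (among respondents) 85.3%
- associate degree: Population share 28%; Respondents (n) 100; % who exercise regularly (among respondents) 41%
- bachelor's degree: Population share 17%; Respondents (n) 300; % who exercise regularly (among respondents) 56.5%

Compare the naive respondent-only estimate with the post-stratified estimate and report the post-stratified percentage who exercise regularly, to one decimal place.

68.0%

Naive respondent-only estimate (weights = respondent counts):
  (500/900)×85.3 + (100/900)×41 + (300/900)×56.5 = 70.7778%
Reweighting by population highest qualification shares:
  0.55×85.3 + 0.28×41 + 0.17×56.5 = 68%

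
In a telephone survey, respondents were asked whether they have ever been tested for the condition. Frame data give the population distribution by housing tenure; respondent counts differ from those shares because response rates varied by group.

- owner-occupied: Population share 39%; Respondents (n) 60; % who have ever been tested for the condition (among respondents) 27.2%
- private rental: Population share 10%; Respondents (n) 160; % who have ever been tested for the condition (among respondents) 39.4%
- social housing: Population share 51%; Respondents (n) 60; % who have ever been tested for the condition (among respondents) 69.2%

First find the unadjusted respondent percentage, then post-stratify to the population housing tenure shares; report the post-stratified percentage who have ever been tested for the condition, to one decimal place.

Unadjusted (pooled respondent) estimate weights by respondent counts:
  (60/280)×27.2 + (160/280)×39.4 + (60/280)×69.2 = 43.1714%
Post-stratifying to population shares instead:
  0.39×27.2 + 0.1×39.4 + 0.51×69.2 = 49.84%

49.8%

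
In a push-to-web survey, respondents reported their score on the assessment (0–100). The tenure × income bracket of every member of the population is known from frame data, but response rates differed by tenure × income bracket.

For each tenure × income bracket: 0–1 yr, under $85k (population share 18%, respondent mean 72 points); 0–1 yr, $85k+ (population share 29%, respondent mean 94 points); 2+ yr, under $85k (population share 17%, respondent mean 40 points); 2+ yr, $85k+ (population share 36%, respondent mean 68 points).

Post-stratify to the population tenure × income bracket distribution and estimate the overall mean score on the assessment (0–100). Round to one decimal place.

71.5

Post-stratification weights by population share, not respondent share:
  0–1 yr, under $85k: 0.18 × 72 = 12.96
  0–1 yr, $85k+: 0.29 × 94 = 27.26
  2+ yr, under $85k: 0.17 × 40 = 6.8
  2+ yr, $85k+: 0.36 × 68 = 24.48
Post-stratified estimate = 71.5 → 71.5.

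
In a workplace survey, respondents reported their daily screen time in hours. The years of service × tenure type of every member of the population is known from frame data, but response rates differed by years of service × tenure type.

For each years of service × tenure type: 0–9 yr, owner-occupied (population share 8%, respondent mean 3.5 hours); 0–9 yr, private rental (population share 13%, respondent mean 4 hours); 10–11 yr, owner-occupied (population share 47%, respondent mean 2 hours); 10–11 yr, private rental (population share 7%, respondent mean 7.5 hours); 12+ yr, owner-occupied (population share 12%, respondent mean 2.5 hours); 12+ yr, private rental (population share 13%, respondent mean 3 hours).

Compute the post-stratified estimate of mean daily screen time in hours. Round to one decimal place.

Post-stratification weights by population share, not respondent share:
  0–9 yr, owner-occupied: 0.08 × 3.5 = 0.28
  0–9 yr, private rental: 0.13 × 4 = 0.52
  10–11 yr, owner-occupied: 0.47 × 2 = 0.94
  10–11 yr, private rental: 0.07 × 7.5 = 0.525
  12+ yr, owner-occupied: 0.12 × 2.5 = 0.3
  12+ yr, private rental: 0.13 × 3 = 0.39
Post-stratified estimate = 2.955 → 3.0.

3.0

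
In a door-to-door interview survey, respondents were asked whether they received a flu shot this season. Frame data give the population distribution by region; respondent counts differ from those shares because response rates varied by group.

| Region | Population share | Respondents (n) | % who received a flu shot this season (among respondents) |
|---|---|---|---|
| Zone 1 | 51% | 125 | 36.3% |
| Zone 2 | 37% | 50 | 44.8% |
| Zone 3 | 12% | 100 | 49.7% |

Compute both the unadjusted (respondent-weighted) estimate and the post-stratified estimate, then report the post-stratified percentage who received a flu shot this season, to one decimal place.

41.1%

Naive respondent-only estimate (weights = respondent counts):
  (125/275)×36.3 + (50/275)×44.8 + (100/275)×49.7 = 42.7182%
Post-stratifying to population shares instead:
  0.51×36.3 + 0.37×44.8 + 0.12×49.7 = 41.053%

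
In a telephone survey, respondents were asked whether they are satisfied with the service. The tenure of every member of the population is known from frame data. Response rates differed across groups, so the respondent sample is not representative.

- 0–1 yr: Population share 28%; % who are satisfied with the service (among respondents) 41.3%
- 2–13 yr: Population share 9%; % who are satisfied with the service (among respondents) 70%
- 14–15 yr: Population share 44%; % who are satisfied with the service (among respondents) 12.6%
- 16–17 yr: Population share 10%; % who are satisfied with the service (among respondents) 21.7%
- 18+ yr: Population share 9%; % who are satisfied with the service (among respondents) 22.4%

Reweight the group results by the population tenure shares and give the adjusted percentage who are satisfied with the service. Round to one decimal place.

Weight each group's respondent value by its population share:
  0–1 yr: 0.28 × 41.3 = 11.564
  2–13 yr: 0.09 × 70 = 6.3
  14–15 yr: 0.44 × 12.6 = 5.544
  16–17 yr: 0.1 × 21.7 = 2.17
  18+ yr: 0.09 × 22.4 = 2.016
Post-stratified estimate = 27.594 → 27.6%.

27.6%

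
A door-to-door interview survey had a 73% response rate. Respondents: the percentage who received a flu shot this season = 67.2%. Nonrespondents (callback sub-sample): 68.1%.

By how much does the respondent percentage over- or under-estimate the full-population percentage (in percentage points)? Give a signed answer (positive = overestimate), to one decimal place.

Nonresponse fraction = 1 − 0.73 = 0.27.
Bias = (nonresponse fraction) × (respondent percentage − nonrespondent percentage)
     = 0.27 × (67.2 − 68.1) = 0.27 × -0.9 = -0.243.

-0.2 percentage points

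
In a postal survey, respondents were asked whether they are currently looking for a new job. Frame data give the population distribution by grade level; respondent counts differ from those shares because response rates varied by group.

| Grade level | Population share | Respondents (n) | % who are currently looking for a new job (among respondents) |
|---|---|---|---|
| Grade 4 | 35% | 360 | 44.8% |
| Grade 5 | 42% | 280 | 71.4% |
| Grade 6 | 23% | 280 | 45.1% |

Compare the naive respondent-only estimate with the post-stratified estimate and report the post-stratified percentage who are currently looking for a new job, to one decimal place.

Unadjusted (pooled respondent) estimate weights by respondent counts:
  (360/920)×44.8 + (280/920)×71.4 + (280/920)×45.1 = 52.987%
Post-stratifying to population shares instead:
  0.35×44.8 + 0.42×71.4 + 0.23×45.1 = 56.041%

56.0%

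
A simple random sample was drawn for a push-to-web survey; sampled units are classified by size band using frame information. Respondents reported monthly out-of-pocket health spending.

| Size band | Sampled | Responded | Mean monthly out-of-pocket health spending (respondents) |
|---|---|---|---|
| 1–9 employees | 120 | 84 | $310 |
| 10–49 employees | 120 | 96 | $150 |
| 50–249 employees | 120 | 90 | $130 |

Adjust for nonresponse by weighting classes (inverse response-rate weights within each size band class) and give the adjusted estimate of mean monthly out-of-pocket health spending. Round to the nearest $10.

Class response rates: 1–9 employees 84/120 = 70%, 10–49 employees 96/120 = 80%, 50–249 employees 90/120 = 75%.
Each respondent's weight = sampled/responded in their class; summing within a class gives n_sampled, so:
  1–9 employees: 120 × 310 = 37,200
  10–49 employees: 120 × 150 = 18,000
  50–249 employees: 120 × 130 = 15,600
Adjusted estimate = 70,800 / 360 = 196.667 → $200.

$200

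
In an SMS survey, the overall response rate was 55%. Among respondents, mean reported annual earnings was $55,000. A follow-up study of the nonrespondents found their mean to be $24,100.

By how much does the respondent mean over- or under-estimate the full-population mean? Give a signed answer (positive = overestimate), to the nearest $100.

Nonresponse fraction = 1 − 0.55 = 0.45.
Bias = (nonresponse fraction) × (respondent mean − nonrespondent mean)
     = 0.45 × (55,000 − 24,100) = 0.45 × 30,900 = 13,905.

+$13,900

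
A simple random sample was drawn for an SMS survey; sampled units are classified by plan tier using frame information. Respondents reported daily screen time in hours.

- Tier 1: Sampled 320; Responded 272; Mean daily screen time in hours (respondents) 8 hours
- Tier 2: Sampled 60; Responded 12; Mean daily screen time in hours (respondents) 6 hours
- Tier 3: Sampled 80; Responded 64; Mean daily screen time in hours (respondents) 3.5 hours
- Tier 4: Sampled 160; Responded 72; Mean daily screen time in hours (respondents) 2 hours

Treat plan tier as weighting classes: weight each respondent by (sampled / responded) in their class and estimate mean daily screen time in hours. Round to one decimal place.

Class response rates: Tier 1 272/320 = 85%, Tier 2 12/60 = 20%, Tier 3 64/80 = 80%, Tier 4 72/160 = 45%.
Inverse-response-rate weighting restores each class to its sampled count, so class totals weight by n_sampled:
  Tier 1: 320 × 8 = 2560
  Tier 2: 60 × 6 = 360
  Tier 3: 80 × 3.5 = 280
  Tier 4: 160 × 2 = 320
Adjusted estimate = 3520 / 620 = 5.67742 → 5.7.

5.7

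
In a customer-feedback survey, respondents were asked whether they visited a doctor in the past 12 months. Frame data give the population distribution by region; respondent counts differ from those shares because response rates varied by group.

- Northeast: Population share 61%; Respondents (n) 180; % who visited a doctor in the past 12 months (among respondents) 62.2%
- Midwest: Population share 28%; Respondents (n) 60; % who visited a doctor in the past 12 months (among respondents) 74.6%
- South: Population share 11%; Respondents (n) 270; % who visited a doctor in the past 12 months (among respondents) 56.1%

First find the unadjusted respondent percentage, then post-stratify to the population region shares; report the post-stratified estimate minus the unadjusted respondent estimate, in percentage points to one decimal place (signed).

+4.6 percentage points

Unadjusted (pooled respondent) estimate weights by respondent counts:
  (180/510)×62.2 + (60/510)×74.6 + (270/510)×56.1 = 60.4294%
Post-stratifying to population shares instead:
  0.61×62.2 + 0.28×74.6 + 0.11×56.1 = 65.001%
Difference = 65.001 − 60.4294 = 4.5716 pp.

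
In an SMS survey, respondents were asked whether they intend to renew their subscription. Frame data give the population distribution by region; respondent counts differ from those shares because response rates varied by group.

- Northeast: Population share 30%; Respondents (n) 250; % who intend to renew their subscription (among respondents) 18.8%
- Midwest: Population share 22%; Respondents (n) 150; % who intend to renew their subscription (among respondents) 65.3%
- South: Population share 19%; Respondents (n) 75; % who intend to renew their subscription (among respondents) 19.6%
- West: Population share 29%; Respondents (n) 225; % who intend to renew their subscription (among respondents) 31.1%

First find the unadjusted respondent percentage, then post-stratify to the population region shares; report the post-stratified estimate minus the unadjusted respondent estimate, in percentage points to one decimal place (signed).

Unadjusted (pooled respondent) estimate weights by respondent counts:
  (250/700)×18.8 + (150/700)×65.3 + (75/700)×19.6 + (225/700)×31.1 = 32.8036%
Post-stratified estimate weights by population shares:
  0.3×18.8 + 0.22×65.3 + 0.19×19.6 + 0.29×31.1 = 32.749%
Difference = 32.749 − 32.8036 = -0.0546 pp.

-0.1 percentage points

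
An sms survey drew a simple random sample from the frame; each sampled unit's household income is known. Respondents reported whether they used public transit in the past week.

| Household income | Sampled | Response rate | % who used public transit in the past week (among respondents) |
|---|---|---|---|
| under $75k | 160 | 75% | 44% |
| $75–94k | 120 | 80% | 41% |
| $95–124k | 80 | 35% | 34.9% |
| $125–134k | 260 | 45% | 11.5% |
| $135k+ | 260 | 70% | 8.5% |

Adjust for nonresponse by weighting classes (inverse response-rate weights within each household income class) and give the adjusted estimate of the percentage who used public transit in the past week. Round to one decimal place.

With weight = n_sampled/n_responded per class, the weighted class total is n_sampled:
  under $75k: 160 × 44 = 7040
  $75–94k: 120 × 41 = 4920
  $95–124k: 80 × 34.9 = 2792
  $125–134k: 260 × 11.5 = 2990
  $135k+: 260 × 8.5 = 2210
Adjusted estimate = 19,952 / 880 = 22.6727 → 22.7%.

22.7%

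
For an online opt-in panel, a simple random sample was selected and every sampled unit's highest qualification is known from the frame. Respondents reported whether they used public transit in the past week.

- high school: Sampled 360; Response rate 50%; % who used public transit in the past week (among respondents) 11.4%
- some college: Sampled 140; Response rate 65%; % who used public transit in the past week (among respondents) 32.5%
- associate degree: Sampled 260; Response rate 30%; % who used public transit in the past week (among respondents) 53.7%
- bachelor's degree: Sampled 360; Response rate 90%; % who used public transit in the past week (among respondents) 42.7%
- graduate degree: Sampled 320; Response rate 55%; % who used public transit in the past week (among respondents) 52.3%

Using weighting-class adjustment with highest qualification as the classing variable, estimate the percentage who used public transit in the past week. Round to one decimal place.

38.0%

With weight = n_sampled/n_responded per class, the weighted class total is n_sampled:
  high school: 360 × 11.4 = 4104
  some college: 140 × 32.5 = 4550
  associate degree: 260 × 53.7 = 13,962
  bachelor's degree: 360 × 42.7 = 15372
  graduate degree: 320 × 52.3 = 16,736
Adjusted estimate = 54,724 / 1,440 = 38.0028 → 38.0%.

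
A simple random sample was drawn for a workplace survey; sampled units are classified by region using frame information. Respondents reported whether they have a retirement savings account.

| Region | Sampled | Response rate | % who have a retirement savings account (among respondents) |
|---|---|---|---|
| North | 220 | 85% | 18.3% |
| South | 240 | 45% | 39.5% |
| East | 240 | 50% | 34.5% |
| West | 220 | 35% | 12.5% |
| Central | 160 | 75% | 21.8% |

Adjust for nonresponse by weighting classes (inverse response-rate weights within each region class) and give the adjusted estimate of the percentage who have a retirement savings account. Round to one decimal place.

Each respondent's weight = sampled/responded in their class; summing within a class gives n_sampled, so:
  North: 220 × 18.3 = 4026
  South: 240 × 39.5 = 9480
  East: 240 × 34.5 = 8280
  West: 220 × 12.5 = 2750
  Central: 160 × 21.8 = 3488
Adjusted estimate = 28,024 / 1,080 = 25.9481 → 25.9%.

25.9%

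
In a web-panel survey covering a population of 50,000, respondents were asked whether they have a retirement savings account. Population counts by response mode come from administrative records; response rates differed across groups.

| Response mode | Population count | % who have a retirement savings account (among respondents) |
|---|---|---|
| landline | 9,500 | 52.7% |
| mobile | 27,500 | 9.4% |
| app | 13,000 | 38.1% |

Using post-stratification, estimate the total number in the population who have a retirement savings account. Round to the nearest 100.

12,500

Apply each group's respondent rate to its population count:
  landline: 9,500 × 52.7% = 5006.5
  mobile: 27,500 × 9.4% = 2585
  app: 13,000 × 38.1% = 4953
Estimated total = 12544.5 → 12,500.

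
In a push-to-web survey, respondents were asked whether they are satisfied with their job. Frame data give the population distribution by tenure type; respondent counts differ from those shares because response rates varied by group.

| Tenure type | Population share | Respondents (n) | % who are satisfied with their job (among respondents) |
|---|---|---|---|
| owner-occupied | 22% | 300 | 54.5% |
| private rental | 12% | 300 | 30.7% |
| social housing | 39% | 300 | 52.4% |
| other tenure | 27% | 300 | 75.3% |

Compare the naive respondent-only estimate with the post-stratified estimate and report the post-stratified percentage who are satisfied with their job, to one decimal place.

Without adjustment, the pooled respondent share is:
  (300/1200)×54.5 + (300/1200)×30.7 + (300/1200)×52.4 + (300/1200)×75.3 = 53.225%
Reweighting by population tenure type shares:
  0.22×54.5 + 0.12×30.7 + 0.39×52.4 + 0.27×75.3 = 56.441%

56.4%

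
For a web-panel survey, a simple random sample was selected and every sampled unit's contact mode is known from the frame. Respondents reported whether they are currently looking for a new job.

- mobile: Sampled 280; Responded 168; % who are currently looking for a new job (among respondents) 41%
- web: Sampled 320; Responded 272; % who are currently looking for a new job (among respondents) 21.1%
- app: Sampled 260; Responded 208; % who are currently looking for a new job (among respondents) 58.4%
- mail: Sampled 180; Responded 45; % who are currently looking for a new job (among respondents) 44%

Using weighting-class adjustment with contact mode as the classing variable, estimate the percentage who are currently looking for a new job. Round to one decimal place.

39.7%

Class response rates: mobile 168/280 = 60%, web 272/320 = 85%, app 208/260 = 80%, mail 45/180 = 25%.
Inverse-response-rate weighting restores each class to its sampled count, so class totals weight by n_sampled:
  mobile: 280 × 41 = 11,480
  web: 320 × 21.1 = 6752
  app: 260 × 58.4 = 15,184
  mail: 180 × 44 = 7920
Adjusted estimate = 41,336 / 1,040 = 39.7462 → 39.7%.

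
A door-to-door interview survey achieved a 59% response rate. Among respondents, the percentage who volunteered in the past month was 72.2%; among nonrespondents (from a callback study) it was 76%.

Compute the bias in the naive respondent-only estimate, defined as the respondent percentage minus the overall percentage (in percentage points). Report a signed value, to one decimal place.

Nonresponse fraction = 1 − 0.59 = 0.41.
Bias = (nonresponse fraction) × (respondent percentage − nonrespondent percentage)
     = 0.41 × (72.2 − 76) = 0.41 × -3.8 = -1.558.

-1.6 percentage points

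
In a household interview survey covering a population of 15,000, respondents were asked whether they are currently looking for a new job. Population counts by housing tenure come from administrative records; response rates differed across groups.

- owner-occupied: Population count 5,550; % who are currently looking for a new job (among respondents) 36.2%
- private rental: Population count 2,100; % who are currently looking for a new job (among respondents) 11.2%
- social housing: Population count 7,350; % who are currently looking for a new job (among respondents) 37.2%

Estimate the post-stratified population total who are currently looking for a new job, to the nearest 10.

4,980

Each cell contributes its population count × the respondent rate:
  owner-occupied: 5,550 × 36.2% = 2009.1
  private rental: 2,100 × 11.2% = 235.2
  social housing: 7,350 × 37.2% = 2734.2
Estimated total = 4978.5 → 4,980.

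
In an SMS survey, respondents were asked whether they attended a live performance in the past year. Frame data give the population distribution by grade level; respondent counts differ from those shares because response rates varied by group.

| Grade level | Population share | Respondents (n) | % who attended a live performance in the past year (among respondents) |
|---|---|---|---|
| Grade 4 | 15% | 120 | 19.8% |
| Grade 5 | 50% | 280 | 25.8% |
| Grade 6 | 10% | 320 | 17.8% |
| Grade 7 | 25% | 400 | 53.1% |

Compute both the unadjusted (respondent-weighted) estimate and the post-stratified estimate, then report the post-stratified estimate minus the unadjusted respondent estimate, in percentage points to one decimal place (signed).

-1.7 percentage points

Without adjustment, the pooled respondent share is:
  (120/1120)×19.8 + (280/1120)×25.8 + (320/1120)×17.8 + (400/1120)×53.1 = 32.6214%
Reweighting by population grade level shares:
  0.15×19.8 + 0.5×25.8 + 0.1×17.8 + 0.25×53.1 = 30.925%
Difference = 30.925 − 32.6214 = -1.6964 pp.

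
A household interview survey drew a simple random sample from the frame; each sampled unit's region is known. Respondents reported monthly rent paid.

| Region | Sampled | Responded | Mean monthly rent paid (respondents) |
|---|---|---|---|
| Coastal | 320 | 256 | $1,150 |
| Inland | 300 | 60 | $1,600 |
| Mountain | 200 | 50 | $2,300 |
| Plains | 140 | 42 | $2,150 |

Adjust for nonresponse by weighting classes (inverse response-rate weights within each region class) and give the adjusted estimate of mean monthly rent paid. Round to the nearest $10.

$1,680

Response rates by class: Coastal 256/320 = 80%, Inland 60/300 = 20%, Mountain 50/200 = 25%, Plains 42/140 = 30%.
Weighting each respondent by the inverse class response rate inflates each class back to its sampled size, so the class weight is n_sampled:
  Coastal: 320 × 1150 = 368,000
  Inland: 300 × 1600 = 480,000
  Mountain: 200 × 2300 = 460,000
  Plains: 140 × 2150 = 301,000
Adjusted estimate = 1,609,000 / 960 = 1676.04 → $1,680.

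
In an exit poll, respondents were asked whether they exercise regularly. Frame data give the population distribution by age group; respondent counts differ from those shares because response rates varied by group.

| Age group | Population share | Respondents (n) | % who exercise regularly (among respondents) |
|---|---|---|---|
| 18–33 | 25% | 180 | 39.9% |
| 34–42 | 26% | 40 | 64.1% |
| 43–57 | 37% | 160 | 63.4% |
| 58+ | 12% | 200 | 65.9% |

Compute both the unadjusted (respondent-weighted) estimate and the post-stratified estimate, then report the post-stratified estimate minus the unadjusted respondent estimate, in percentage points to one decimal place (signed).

+1.0 percentage points

Naive respondent-only estimate (weights = respondent counts):
  (180/580)×39.9 + (40/580)×64.1 + (160/580)×63.4 + (200/580)×65.9 = 57.0172%
Post-stratifying to population shares instead:
  0.25×39.9 + 0.26×64.1 + 0.37×63.4 + 0.12×65.9 = 58.007%
Difference = 58.007 − 57.0172 = 0.9898 pp.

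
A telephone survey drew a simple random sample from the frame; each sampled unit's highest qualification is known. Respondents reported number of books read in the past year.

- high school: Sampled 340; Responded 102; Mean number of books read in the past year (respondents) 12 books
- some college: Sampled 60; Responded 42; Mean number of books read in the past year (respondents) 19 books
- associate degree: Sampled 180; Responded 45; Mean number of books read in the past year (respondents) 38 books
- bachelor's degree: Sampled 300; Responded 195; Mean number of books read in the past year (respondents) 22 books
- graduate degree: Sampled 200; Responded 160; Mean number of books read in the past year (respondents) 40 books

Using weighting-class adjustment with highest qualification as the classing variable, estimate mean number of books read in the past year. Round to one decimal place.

Response rates by class: high school 102/340 = 30%, some college 42/60 = 70%, associate degree 45/180 = 25%, bachelor's degree 195/300 = 65%, graduate degree 160/200 = 80%.
With weight = n_sampled/n_responded per class, the weighted class total is n_sampled:
  high school: 340 × 12 = 4080
  some college: 60 × 19 = 1140
  associate degree: 180 × 38 = 6840
  bachelor's degree: 300 × 22 = 6600
  graduate degree: 200 × 40 = 8000
Adjusted estimate = 26,660 / 1,080 = 24.6852 → 24.7.

24.7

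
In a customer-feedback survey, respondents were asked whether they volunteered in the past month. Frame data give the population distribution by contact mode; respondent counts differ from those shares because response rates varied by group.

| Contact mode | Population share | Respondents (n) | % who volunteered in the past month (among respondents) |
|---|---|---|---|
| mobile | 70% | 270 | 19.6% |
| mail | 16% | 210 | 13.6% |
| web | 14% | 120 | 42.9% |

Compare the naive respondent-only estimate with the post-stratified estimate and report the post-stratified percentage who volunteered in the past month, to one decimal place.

Naive respondent-only estimate (weights = respondent counts):
  (270/600)×19.6 + (210/600)×13.6 + (120/600)×42.9 = 22.16%
Post-stratified estimate weights by population shares:
  0.7×19.6 + 0.16×13.6 + 0.14×42.9 = 21.902%

21.9%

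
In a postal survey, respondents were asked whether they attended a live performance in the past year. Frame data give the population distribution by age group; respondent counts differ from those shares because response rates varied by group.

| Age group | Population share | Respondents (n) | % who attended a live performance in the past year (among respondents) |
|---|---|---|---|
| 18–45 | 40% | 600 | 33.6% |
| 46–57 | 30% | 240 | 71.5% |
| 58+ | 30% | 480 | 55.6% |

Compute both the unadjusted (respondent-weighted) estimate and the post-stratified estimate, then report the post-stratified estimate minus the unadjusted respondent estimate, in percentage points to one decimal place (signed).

+3.1 percentage points

Naive respondent-only estimate (weights = respondent counts):
  (600/1320)×33.6 + (240/1320)×71.5 + (480/1320)×55.6 = 48.4909%
Reweighting by population age group shares:
  0.4×33.6 + 0.3×71.5 + 0.3×55.6 = 51.57%
Difference = 51.57 − 48.4909 = 3.0791 pp.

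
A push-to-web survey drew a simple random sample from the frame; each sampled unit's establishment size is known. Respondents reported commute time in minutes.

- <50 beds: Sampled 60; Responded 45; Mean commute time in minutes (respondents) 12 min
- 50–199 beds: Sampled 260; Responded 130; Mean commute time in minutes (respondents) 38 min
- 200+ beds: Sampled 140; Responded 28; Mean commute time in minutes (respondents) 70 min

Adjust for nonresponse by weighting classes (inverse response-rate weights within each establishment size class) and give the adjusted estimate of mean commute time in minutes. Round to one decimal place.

Class response rates: <50 beds 45/60 = 75%, 50–199 beds 130/260 = 50%, 200+ beds 28/140 = 20%.
With weight = n_sampled/n_responded per class, the weighted class total is n_sampled:
  <50 beds: 60 × 12 = 720
  50–199 beds: 260 × 38 = 9880
  200+ beds: 140 × 70 = 9800
Adjusted estimate = 20,400 / 460 = 44.3478 → 44.3.

44.3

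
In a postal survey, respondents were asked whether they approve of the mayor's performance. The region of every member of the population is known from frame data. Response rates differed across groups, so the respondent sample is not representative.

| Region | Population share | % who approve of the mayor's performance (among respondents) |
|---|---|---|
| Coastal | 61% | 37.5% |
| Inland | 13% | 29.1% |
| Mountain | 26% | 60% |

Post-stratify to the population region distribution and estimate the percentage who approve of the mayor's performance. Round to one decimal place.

42.3%

Reweight to the known region distribution:
  Coastal: 0.61 × 37.5 = 22.875
  Inland: 0.13 × 29.1 = 3.783
  Mountain: 0.26 × 60 = 15.6
Post-stratified estimate = 42.258 → 42.3%.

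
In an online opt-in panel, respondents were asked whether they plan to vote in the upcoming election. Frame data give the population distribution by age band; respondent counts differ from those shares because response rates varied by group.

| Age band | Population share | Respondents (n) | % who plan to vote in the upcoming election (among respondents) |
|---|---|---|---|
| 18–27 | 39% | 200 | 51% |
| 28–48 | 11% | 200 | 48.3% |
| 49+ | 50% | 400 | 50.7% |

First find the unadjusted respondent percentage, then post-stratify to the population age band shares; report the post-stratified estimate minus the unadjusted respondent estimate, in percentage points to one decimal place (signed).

Without adjustment, the pooled respondent share is:
  (200/800)×51 + (200/800)×48.3 + (400/800)×50.7 = 50.175%
Post-stratifying to population shares instead:
  0.39×51 + 0.11×48.3 + 0.5×50.7 = 50.553%
Difference = 50.553 − 50.175 = 0.378 pp.

+0.4 percentage points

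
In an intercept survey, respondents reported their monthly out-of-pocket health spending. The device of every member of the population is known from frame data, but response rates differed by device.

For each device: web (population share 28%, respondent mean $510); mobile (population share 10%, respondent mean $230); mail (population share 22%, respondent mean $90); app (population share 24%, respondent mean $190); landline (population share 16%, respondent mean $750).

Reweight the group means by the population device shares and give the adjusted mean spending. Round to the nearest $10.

Reweight to the known device distribution:
  web: 0.28 × 510 = 142.8
  mobile: 0.1 × 230 = 23
  mail: 0.22 × 90 = 19.8
  app: 0.24 × 190 = 45.6
  landline: 0.16 × 750 = 120
Post-stratified estimate = 351.2 → $350.

$350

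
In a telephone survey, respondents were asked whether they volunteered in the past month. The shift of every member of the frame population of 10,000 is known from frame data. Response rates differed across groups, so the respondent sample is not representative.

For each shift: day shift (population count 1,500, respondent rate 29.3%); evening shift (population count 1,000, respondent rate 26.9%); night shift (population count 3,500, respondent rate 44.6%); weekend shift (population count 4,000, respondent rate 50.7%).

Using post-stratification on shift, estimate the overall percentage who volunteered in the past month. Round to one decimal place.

43.0%

Post-stratification weights by population share, not respondent share:
  day shift: (1,500/10,000) × 29.3 = 4.395
  evening shift: (1,000/10,000) × 26.9 = 2.69
  night shift: (3,500/10,000) × 44.6 = 15.61
  weekend shift: (4,000/10,000) × 50.7 = 20.28
Post-stratified estimate = 42.975 → 43.0%.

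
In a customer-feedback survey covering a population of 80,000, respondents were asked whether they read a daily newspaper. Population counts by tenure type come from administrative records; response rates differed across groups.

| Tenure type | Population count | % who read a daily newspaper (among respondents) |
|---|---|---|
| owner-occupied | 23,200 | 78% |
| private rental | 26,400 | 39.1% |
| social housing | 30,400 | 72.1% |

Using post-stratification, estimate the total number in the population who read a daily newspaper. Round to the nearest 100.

Estimated count per cell = population count × respondent percentage:
  owner-occupied: 23,200 × 78% = 18,096
  private rental: 26,400 × 39.1% = 10322.4
  social housing: 30,400 × 72.1% = 21918.4
Estimated total = 50336.8 → 50,300.

50,300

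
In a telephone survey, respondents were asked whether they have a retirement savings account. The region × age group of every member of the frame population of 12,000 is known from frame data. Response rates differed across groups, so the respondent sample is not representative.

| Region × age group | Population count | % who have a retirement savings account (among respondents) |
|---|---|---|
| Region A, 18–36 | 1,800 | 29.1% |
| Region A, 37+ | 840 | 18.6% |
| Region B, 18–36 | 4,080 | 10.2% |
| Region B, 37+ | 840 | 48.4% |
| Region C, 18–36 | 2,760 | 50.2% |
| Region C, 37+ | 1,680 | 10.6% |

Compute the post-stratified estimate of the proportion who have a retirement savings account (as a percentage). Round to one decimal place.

Weight each group's respondent value by its population share:
  Region A, 18–36: (1,800/12,000) × 29.1 = 4.365
  Region A, 37+: (840/12,000) × 18.6 = 1.302
  Region B, 18–36: (4,080/12,000) × 10.2 = 3.468
  Region B, 37+: (840/12,000) × 48.4 = 3.388
  Region C, 18–36: (2,760/12,000) × 50.2 = 11.546
  Region C, 37+: (1,680/12,000) × 10.6 = 1.484
Post-stratified estimate = 25.553 → 25.6%.

25.6%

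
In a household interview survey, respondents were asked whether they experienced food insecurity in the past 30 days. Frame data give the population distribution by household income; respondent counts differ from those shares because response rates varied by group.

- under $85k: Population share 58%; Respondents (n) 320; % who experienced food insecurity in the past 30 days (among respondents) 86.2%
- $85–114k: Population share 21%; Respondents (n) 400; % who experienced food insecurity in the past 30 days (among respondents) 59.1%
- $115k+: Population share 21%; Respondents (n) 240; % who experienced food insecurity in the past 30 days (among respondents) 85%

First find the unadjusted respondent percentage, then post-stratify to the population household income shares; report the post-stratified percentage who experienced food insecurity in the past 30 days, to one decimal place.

Naive respondent-only estimate (weights = respondent counts):
  (320/960)×86.2 + (400/960)×59.1 + (240/960)×85 = 74.6083%
Post-stratifying to population shares instead:
  0.58×86.2 + 0.21×59.1 + 0.21×85 = 80.257%

80.3%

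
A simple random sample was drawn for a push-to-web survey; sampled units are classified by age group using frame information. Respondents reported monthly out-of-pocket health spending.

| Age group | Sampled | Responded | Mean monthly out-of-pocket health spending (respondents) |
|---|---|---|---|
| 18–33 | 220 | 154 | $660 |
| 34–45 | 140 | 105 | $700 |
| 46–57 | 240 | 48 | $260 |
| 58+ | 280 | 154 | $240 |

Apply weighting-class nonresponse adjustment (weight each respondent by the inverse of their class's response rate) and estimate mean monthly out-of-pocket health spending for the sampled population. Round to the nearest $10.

$420

Response rates by class: 18–33 154/220 = 70%, 34–45 105/140 = 75%, 46–57 48/240 = 20%, 58+ 154/280 = 55%.
Each respondent's weight = sampled/responded in their class; summing within a class gives n_sampled, so:
  18–33: 220 × 660 = 145,200
  34–45: 140 × 700 = 98,000
  46–57: 240 × 260 = 62,400
  58+: 280 × 240 = 67,200
Adjusted estimate = 372,800 / 880 = 423.636 → $420.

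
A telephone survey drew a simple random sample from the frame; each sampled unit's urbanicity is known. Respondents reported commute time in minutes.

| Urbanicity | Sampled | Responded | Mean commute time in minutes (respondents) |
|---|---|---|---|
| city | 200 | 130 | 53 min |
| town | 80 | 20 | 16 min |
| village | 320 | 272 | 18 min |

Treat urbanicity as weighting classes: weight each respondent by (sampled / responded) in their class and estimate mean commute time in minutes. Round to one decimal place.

29.4

Response rates by class: city 130/200 = 65%, town 20/80 = 25%, village 272/320 = 85%.
With weight = n_sampled/n_responded per class, the weighted class total is n_sampled:
  city: 200 × 53 = 10,600
  town: 80 × 16 = 1280
  village: 320 × 18 = 5760
Adjusted estimate = 17,640 / 600 = 29.4 → 29.4.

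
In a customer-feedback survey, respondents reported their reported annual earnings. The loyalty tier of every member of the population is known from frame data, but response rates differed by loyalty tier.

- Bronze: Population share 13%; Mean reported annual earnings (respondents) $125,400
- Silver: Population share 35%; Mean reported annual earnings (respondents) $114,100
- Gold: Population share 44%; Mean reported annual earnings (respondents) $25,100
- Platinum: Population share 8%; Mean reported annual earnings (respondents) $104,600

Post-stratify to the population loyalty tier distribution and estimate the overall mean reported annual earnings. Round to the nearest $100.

$75,600

Reweight to the known loyalty tier distribution:
  Bronze: 0.13 × 125,400 = 16,302
  Silver: 0.35 × 114,100 = 39,935
  Gold: 0.44 × 25,100 = 11,044
  Platinum: 0.08 × 104,600 = 8368
Post-stratified estimate = 75,649 → $75,600.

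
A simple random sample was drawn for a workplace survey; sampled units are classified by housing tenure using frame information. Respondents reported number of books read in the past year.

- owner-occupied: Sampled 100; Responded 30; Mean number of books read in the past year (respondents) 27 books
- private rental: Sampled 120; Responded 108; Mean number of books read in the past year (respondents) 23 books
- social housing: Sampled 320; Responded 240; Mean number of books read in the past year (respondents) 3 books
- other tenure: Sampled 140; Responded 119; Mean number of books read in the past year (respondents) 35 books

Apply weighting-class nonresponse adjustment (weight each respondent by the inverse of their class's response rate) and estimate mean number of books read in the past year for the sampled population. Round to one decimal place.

Class response rates: owner-occupied 30/100 = 30%, private rental 108/120 = 90%, social housing 240/320 = 75%, other tenure 119/140 = 85%.
Weighting each respondent by the inverse class response rate inflates each class back to its sampled size, so the class weight is n_sampled:
  owner-occupied: 100 × 27 = 2700
  private rental: 120 × 23 = 2760
  social housing: 320 × 3 = 960
  other tenure: 140 × 35 = 4900
Adjusted estimate = 11,320 / 680 = 16.6471 → 16.6.

16.6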